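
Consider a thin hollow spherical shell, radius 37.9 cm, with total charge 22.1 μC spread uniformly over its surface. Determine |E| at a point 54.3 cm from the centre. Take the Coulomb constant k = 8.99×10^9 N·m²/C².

|E| ≈ 6.74e5 N/C

Symmetry ⇒ E = E(r) r̂. Gaussian sphere of radius r = 54.3 cm (r > 37.9 cm).
The entire shell is enclosed: Q_enc = 2.21×10^-5 C.
By Gauss's law, ∮E·dA = E·4πr² = Q_enc/ε₀.
E = k|Q_enc|/r² = (8.99×10^9)(2.21×10^-5)/(0.543)² = 6.74×10^5 N/C.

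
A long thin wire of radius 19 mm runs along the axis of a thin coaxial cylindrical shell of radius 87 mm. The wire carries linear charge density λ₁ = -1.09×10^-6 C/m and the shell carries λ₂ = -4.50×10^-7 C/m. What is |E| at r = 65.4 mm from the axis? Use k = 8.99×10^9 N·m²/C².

By cylindrical symmetry E is radial; use a coaxial Gaussian cylinder of radius 65.4 mm and length L (between the conductors, 19 mm < r < 87 mm).
The shell at 87 mm lies outside the Gaussian surface, so λ_enc = λ₁ = -1.09×10^-6 C/m.
Applying ∮E·dA = Q_enc/ε₀ with the end caps contributing no flux:
E = 2k|λ_enc|/r = 2(8.99×10^9)(1.09×10^-6)/(0.0654) = 3.00×10^5 N/C.

|E| = 3.00×10^5 V/m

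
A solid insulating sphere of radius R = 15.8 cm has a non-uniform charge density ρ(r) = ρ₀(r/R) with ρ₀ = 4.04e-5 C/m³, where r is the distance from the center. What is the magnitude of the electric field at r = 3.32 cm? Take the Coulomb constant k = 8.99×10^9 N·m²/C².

Take a concentric spherical Gaussian surface of radius r = 3.32 cm (r < R).
Q_enc = ∫₀^r ρ(r')·4πr'² dr' = (4πρ₀/R) ∫₀^r r'^3 dr' = 4πρ₀ r^4/(4·R) = 9.759×10^-10 C.
Applying ∮E·dA = Q_enc/ε₀ with Φ = E(4πr²):
E = k|Q_enc|/r² = (8.99×10^9)(9.759×10^-10)/(0.0332)² = 7.96×10^3 N/C.

7.96e3 N/C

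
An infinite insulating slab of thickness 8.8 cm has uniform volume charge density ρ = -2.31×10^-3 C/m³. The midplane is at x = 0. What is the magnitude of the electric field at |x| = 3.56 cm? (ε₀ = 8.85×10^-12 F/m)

By symmetry E is perpendicular to the slab. A Gaussian pillbox from −3.56 cm to +3.56 cm (face area A) lies entirely within the slab.
Q_enc = ρ·(2x)·A and flux = 2EA, so 2EA = 2ρxA/ε₀ ⇒ E = |ρ|x/ε₀.
E = (2.31×10^-3)(0.0356)/(8.85×10^-12) = 9.29×10^6 N/C.

E ≈ 9.29×10^6 N/C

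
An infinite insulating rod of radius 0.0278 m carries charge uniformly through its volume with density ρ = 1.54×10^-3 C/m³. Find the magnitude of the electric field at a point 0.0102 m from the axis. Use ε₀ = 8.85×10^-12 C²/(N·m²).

Take a coaxial cylindrical Gaussian surface of radius r = 0.0102 m and length L (r < R).
Enclosed charge per unit length: λ_enc = ρ·πr² = (1.54×10^-3)π(0.0102)² = 5.034×10^-7 C/m.
Since E is radial and uniform over the curved surface, Φ = E·2πrL = Q_enc/ε₀ = λ_enc L/ε₀.
E = |λ_enc|/(2πε₀r) = (5.034e-7)/(2π·8.85×10^-12·0.0102) = 8.87e5 N/C.

E ≈ 8.87×10^5 N/C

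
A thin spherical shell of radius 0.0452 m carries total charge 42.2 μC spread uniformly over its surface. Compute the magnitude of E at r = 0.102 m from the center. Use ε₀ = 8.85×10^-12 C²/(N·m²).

Take a concentric spherical Gaussian surface of radius r = 0.102 m (r > 0.0452 m).
The entire shell is enclosed: Q_enc = 4.22×10^-5 C.
Gauss's law: E·4πr² = Q_enc/ε₀.
E = |Q_enc|/(4πε₀r²) = (4.22e-5)/(4π·8.85×10^-12·(0.102)²) = 3.65×10^7 N/C.

|E| = 3.65×10^7 V/m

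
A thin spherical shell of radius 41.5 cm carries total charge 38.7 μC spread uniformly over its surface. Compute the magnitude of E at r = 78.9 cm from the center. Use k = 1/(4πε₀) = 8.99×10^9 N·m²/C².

Take a concentric spherical Gaussian surface of radius r = 78.9 cm (r > 41.5 cm).
The entire shell is enclosed: Q_enc = 3.87e-5 C.
By Gauss's law, ∮E·dA = E·4πr² = Q_enc/ε₀.
E = k|Q_enc|/r² = (8.99×10^9)(3.87e-5)/(0.789)² = 5.59×10^5 N/C.

E = 5.59×10^5 N/C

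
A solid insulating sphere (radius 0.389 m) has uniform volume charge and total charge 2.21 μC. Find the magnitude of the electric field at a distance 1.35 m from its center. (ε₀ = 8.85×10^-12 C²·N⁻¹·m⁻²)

Symmetry ⇒ E = E(r) r̂. Gaussian sphere of radius r = 1.35 m (r > R, so the entire charge is enclosed).
Q_enc = 2.21 μC = 2.21e-6 C.
Gauss's law: E·4πr² = Q_enc/ε₀.
E = |Q_enc|/(4πε₀r²) = (2.21e-6)/(4π·8.85×10^-12·(1.35)²) = 1.09×10^4 N/C.

|E| ≈ 1.09×10^4 V/m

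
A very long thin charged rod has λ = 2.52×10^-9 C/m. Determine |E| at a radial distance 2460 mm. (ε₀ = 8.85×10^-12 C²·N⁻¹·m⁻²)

Take a coaxial cylindrical Gaussian surface of radius r = 2460 mm and length L.
Q_enc = λL, so λ_enc = 2.52×10^-9 C/m.
Applying ∮E·dA = Q_enc/ε₀ with the end caps contributing no flux:
E = |λ_enc|/(2πε₀r) = (2.52×10^-9)/(2π·8.85×10^-12·2.46) = 18.4 N/C.

E = 18.4 N/C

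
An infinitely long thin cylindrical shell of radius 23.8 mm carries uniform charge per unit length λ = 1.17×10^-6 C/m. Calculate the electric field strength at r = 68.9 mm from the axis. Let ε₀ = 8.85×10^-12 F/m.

E = 3.05e5 N/C

By cylindrical symmetry E is radial; use a coaxial Gaussian cylinder of radius 68.9 mm and length L (r > 23.8 mm).
The full line charge is enclosed: λ_enc = 1.17e-6 C/m.
Applying ∮E·dA = Q_enc/ε₀ with the end caps contributing no flux:
E = |λ_enc|/(2πε₀r) = (1.17×10^-6)/(2π·8.85×10^-12·0.0689) = 3.05×10^5 N/C.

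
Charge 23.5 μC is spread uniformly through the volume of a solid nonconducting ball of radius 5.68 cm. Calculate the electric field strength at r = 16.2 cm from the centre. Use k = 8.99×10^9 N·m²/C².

|E| ≈ 8.05×10^6 V/m

Take a concentric spherical Gaussian surface of radius r = 16.2 cm (r > R, so the entire charge is enclosed).
Q_enc = 23.5 μC = 2.35e-5 C.
By Gauss's law, ∮E·dA = E·4πr² = Q_enc/ε₀.
E = k|Q_enc|/r² = (8.99×10^9)(2.35×10^-5)/(0.162)² = 8.05×10^6 N/C.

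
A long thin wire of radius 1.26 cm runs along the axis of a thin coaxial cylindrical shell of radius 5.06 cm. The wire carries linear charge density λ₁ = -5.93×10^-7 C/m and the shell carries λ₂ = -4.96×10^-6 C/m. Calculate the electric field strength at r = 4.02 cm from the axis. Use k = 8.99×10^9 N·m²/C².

E ≈ 2.65×10^5 N/C

Take a coaxial cylindrical Gaussian surface of radius r = 4.02 cm and length L (between the conductors, 1.26 cm < r < 5.06 cm).
The shell at 5.06 cm lies outside the Gaussian surface, so λ_enc = λ₁ = -5.93×10^-7 C/m.
Since E is radial and uniform over the curved surface, Φ = E·2πrL = Q_enc/ε₀ = λ_enc L/ε₀.
E = 2k|λ_enc|/r = 2(8.99×10^9)(5.93×10^-7)/(0.0402) = 2.65×10^5 N/C.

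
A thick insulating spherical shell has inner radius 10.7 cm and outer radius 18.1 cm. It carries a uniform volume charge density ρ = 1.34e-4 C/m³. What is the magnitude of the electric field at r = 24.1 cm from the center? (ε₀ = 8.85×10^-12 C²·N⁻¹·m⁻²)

|E| ≈ 4.09×10^5 N/C

Take a concentric spherical Gaussian surface of radius r = 24.1 cm (r > 18.1 cm, enclosing the whole shell).
Q_enc = ρ·(4π/3)(b³ − a³) = (1.34×10^-4)·(4π/3)·((0.181)³ − (0.107)³) = 2.641×10^-6 C.
Gauss's law: E·4πr² = Q_enc/ε₀.
E = |Q_enc|/(4πε₀r²) = (2.641×10^-6)/(4π·8.85×10^-12·(0.241)²) = 4.09e5 N/C.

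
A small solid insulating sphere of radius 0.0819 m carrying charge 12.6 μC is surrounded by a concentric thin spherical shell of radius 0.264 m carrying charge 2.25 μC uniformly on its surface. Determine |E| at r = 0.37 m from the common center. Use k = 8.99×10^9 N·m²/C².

9.75×10^5 N/C

Use a concentric Gaussian sphere at r = 0.37 m (r > 0.264 m, enclosing both).
Q_enc = (12.6 μC) + (2.25 μC) = 1.485×10^-5 C.
Since E is radial and uniform over the Gaussian sphere, Φ = E·4πr² = Q_enc/ε₀.
E = k|Q_enc|/r² = (8.99×10^9)(1.485×10^-5)/(0.37)² = 9.75e5 N/C.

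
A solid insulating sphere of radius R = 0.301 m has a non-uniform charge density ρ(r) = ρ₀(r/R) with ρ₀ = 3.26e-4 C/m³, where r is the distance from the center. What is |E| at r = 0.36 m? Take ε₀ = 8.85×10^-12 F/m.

By spherical symmetry E is radial; choose a Gaussian sphere of radius r = 0.36 m (r > R, all charge enclosed).
Q_enc = 4π ∫₀^R ρ₀(r'/R)^1 r'² dr' = 4πρ₀R³/4 = 2.793×10^-5 C.
Applying ∮E·dA = Q_enc/ε₀ with Φ = E(4πr²):
E = |Q_enc|/(4πε₀r²) = (2.793×10^-5)/(4π·8.85×10^-12·(0.36)²) = 1.94×10^6 N/C.

1.94×10^6 V/m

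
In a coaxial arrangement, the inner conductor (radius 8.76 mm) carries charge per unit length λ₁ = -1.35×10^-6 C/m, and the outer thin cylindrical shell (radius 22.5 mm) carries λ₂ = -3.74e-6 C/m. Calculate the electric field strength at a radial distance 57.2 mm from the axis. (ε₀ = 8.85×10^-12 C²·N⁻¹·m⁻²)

|E| ≈ 1.60e6 N/C

Coaxial Gaussian cylinder, radius r = 57.2 mm, length L (r > 22.5 mm, enclosing both).
λ_enc = λ₁ + λ₂ = (-1.35×10^-6) + (-3.74×10^-6) = -5.09×10^-6 C/m.
By Gauss's law (flux through the curved wall only), E·2πrL = λ_enc L/ε₀.
E = |λ_enc|/(2πε₀r) = (5.09×10^-6)/(2π·8.85×10^-12·0.0572) = 1.60×10^6 N/C.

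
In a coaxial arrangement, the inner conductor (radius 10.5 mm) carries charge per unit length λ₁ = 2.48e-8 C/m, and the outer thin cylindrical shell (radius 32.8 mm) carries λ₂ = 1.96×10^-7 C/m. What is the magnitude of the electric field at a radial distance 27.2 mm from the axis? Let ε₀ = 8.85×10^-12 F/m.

|E| = 1.64e4 N/C

Take a coaxial cylindrical Gaussian surface of radius r = 27.2 mm and length L (between the conductors, 10.5 mm < r < 32.8 mm).
Only the inner wire is enclosed; the outer shell contributes nothing inside itself. λ_enc = λ₁ = 2.48×10^-8 C/m.
Since E is radial and uniform over the curved surface, Φ = E·2πrL = Q_enc/ε₀ = λ_enc L/ε₀.
E = |λ_enc|/(2πε₀r) = (2.48e-8)/(2π·8.85×10^-12·0.0272) = 1.64×10^4 N/C.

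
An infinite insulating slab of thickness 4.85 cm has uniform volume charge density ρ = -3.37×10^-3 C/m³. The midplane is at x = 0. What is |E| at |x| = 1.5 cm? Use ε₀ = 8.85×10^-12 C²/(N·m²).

E ≈ 5.71e6 N/C

By symmetry E is perpendicular to the slab. A Gaussian pillbox from −1.5 cm to +1.5 cm (face area A) lies entirely within the slab.
Q_enc = ρ·(2x)·A and flux = 2EA, so 2EA = 2ρxA/ε₀ ⇒ E = |ρ|x/ε₀.
E = (3.37e-3)(0.015)/(8.85×10^-12) = 5.71×10^6 N/C.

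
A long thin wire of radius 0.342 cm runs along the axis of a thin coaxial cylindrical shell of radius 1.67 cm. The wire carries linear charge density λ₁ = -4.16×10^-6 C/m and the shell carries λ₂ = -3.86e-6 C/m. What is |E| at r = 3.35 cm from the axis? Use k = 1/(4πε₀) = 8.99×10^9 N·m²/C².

E ≈ 4.30×10^6 V/m

Coaxial Gaussian cylinder, radius r = 3.35 cm, length L (r > 1.67 cm, enclosing both).
λ_enc = λ₁ + λ₂ = (-4.16×10^-6) + (-3.86×10^-6) = -8.02×10^-6 C/m.
Since E is radial and uniform over the curved surface, Φ = E·2πrL = Q_enc/ε₀ = λ_enc L/ε₀.
E = 2k|λ_enc|/r = 2(8.99×10^9)(8.02e-6)/(0.0335) = 4.30×10^6 N/C.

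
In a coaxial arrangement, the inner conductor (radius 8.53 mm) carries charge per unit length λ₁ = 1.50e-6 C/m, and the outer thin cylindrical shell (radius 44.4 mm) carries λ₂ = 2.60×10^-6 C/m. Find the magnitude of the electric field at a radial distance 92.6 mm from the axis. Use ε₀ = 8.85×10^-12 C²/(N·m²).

Take a coaxial cylindrical Gaussian surface of radius r = 92.6 mm and length L (r > 44.4 mm, enclosing both).
λ_enc = λ₁ + λ₂ = (1.50×10^-6) + (2.60e-6) = 4.10×10^-6 C/m.
Gauss's law: E·2πrL = λ_enc L/ε₀.
E = |λ_enc|/(2πε₀r) = (4.10×10^-6)/(2π·8.85×10^-12·0.0926) = 7.96×10^5 N/C.

7.96×10^5 V/m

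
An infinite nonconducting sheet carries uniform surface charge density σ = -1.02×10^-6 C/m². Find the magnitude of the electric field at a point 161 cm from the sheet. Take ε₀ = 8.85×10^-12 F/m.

The symmetry is planar: E is normal to the sheet and the same magnitude on both sides. Take a pillbox straddling the sheet with end-cap area A.
Only the two end caps contribute flux: Φ = 2EA. With Q_enc = σA, Gauss's law gives E = |σ|/(2ε₀).
E = |σ|/(2ε₀) = (1.02×10^-6)/(2·8.85×10^-12) = 5.76×10^4 N/C.

E = 5.76×10^4 N/C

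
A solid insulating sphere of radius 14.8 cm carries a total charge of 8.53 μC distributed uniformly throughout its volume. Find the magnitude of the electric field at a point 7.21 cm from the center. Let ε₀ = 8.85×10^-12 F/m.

By spherical symmetry E is radial; choose a Gaussian sphere of radius r = 7.21 cm (r < R).
Only the charge within r is enclosed: Q_enc = Q·(r/R)³ = (8.53 μC)·(7.21 cm/14.8 cm)³ = 9.862e-7 C.
Applying ∮E·dA = Q_enc/ε₀ with Φ = E(4πr²):
E = |Q_enc|/(4πε₀r²) = (9.862×10^-7)/(4π·8.85×10^-12·(0.0721)²) = 1.71×10^6 N/C.

|E| = 1.71×10^6 V/m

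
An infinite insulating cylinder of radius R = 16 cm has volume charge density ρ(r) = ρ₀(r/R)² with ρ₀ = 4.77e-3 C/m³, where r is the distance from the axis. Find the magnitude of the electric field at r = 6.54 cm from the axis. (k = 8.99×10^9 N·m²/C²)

By cylindrical symmetry E is radial; use a coaxial Gaussian cylinder of radius 6.54 cm and length L (r < R).
λ_enc = ∫₀^r ρ(r')·2πr' dr' = (2πρ₀/R²)·r^4/4 = 5.354×10^-6 C/m.
By Gauss's law (flux through the curved wall only), E·2πrL = λ_enc L/ε₀.
E = 2k|λ_enc|/r = 2(8.99×10^9)(5.354e-6)/(0.0654) = 1.47×10^6 N/C.

|E| = 1.47e6 N/C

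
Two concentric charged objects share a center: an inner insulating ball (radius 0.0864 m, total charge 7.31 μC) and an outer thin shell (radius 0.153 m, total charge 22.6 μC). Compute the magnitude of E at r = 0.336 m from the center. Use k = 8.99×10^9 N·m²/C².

E = 2.38×10^6 N/C

Use a concentric Gaussian sphere at r = 0.336 m (r > 0.153 m, enclosing both).
Q_enc = (7.31 μC) + (22.6 μC) = 2.991e-5 C.
Since E is radial and uniform over the Gaussian sphere, Φ = E·4πr² = Q_enc/ε₀.
E = k|Q_enc|/r² = (8.99×10^9)(2.991×10^-5)/(0.336)² = 2.38e6 N/C.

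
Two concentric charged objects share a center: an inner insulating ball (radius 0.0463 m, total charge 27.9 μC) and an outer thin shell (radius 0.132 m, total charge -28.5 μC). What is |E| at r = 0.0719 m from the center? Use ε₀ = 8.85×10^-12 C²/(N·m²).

|E| = 4.85×10^7 N/C

Symmetry ⇒ E = E(r) r̂. Gaussian sphere of radius r = 0.0719 m (between the bodies, 0.0463 m < r < 0.132 m).
The shell at 0.132 m lies outside the Gaussian surface, so Q_enc = 27.9 μC = 2.79×10^-5 C.
Gauss's law: E·4πr² = Q_enc/ε₀.
E = |Q_enc|/(4πε₀r²) = (2.79×10^-5)/(4π·8.85×10^-12·(0.0719)²) = 4.85×10^7 N/C.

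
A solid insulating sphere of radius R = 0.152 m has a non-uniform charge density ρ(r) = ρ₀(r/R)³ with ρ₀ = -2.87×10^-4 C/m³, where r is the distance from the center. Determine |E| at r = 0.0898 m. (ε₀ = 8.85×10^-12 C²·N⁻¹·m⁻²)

Take a concentric spherical Gaussian surface of radius r = 0.0898 m (r < R).
Integrate the density: Q_enc = 4π ∫₀^r ρ₀(r'/R)^3 r'² dr' = 4πρ₀ r^6/(6·R³) = -8.976×10^-8 C.
Gauss's law: E·4πr² = Q_enc/ε₀.
E = |Q_enc|/(4πε₀r²) = (8.976e-8)/(4π·8.85×10^-12·(0.0898)²) = 1.00×10^5 N/C.

E = 1.00e5 V/m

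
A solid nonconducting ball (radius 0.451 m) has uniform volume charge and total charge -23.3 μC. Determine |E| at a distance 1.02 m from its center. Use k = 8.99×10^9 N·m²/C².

Symmetry ⇒ E = E(r) r̂. Gaussian sphere of radius r = 1.02 m (r > R, so the entire charge is enclosed).
Q_enc = -23.3 μC = -2.33×10^-5 C.
Since E is radial and uniform over the Gaussian sphere, Φ = E·4πr² = Q_enc/ε₀.
E = k|Q_enc|/r² = (8.99×10^9)(2.33e-5)/(1.02)² = 2.01e5 N/C.

|E| = 2.01×10^5 N/C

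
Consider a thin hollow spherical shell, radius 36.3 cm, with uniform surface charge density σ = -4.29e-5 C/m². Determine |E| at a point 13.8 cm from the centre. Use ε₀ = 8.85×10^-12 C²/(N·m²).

Take a concentric spherical Gaussian surface of radius r = 13.8 cm (inside the shell, r < 36.3 cm).
No charge lies within this surface, so Q_enc = 0 and Gauss's law gives E·4πr² = 0 ⇒ E = 0.

E = 0 (no enclosed charge)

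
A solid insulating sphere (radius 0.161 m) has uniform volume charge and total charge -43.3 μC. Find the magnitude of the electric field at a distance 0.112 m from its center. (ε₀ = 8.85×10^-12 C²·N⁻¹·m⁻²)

Symmetry ⇒ E = E(r) r̂. Gaussian sphere of radius r = 0.112 m (r < R).
For a uniform sphere the enclosed fraction is (r/R)³, so Q_enc = (-43.3 μC)(0.112/0.161)³ = -1.458×10^-5 C.
Applying ∮E·dA = Q_enc/ε₀ with Φ = E(4πr²):
E = |Q_enc|/(4πε₀r²) = (1.458e-5)/(4π·8.85×10^-12·(0.112)²) = 1.04×10^7 N/C.

E = 1.04×10^7 N/C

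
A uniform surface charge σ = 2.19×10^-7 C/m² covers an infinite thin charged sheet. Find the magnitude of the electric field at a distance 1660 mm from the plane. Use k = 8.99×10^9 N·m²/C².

Choose a cylindrical pillbox piercing the sheet, end faces (area A) parallel to it.
Flux Φ = 2EA and Q_enc = σA, so 2EA = σA/ε₀ ⇒ E = |σ|/(2ε₀), independent of distance.
E = 2πk|σ| = 2π(8.99×10^9)(2.19×10^-7) = 1.24×10^4 N/C.

1.24e4 V/m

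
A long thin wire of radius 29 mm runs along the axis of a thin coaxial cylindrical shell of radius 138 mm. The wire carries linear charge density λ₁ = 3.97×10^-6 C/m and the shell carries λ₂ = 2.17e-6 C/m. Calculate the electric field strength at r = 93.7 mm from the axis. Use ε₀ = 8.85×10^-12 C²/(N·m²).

E ≈ 7.62×10^5 N/C

Take a coaxial cylindrical Gaussian surface of radius r = 93.7 mm and length L (between the conductors, 29 mm < r < 138 mm).
Only the inner wire is enclosed; the outer shell contributes nothing inside itself. λ_enc = λ₁ = 3.97e-6 C/m.
Since E is radial and uniform over the curved surface, Φ = E·2πrL = Q_enc/ε₀ = λ_enc L/ε₀.
E = |λ_enc|/(2πε₀r) = (3.97×10^-6)/(2π·8.85×10^-12·0.0937) = 7.62e5 N/C.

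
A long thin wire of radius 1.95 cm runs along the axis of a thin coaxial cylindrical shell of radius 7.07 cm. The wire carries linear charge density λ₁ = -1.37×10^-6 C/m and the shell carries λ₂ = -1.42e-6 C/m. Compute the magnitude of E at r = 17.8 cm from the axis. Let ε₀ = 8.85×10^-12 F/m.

E ≈ 2.82e5 N/C

Choose a coaxial cylinder of radius r = 17.8 cm (arbitrary length L) as the Gaussian surface (r > 7.07 cm, enclosing both).
λ_enc = λ₁ + λ₂ = (-1.37×10^-6) + (-1.42×10^-6) = -2.79e-6 C/m.
Applying ∮E·dA = Q_enc/ε₀ with the end caps contributing no flux:
E = |λ_enc|/(2πε₀r) = (2.79×10^-6)/(2π·8.85×10^-12·0.178) = 2.82e5 N/C.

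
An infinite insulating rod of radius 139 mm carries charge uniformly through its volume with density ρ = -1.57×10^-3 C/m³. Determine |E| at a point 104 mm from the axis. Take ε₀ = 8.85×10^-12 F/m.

Choose a coaxial cylinder of radius r = 104 mm (arbitrary length L) as the Gaussian surface (r < R).
Enclosed charge per unit length: λ_enc = ρ·πr² = (-1.57×10^-3)π(0.104)² = -5.335×10^-5 C/m.
By Gauss's law (flux through the curved wall only), E·2πrL = λ_enc L/ε₀.
E = |λ_enc|/(2πε₀r) = (5.335×10^-5)/(2π·8.85×10^-12·0.104) = 9.22×10^6 N/C.

|E| ≈ 9.22×10^6 V/m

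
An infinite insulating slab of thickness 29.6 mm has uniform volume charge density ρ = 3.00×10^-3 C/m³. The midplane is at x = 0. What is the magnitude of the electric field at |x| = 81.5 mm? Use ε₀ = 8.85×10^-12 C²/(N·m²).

E = 5.02×10^6 N/C

The point |x| = 81.5 mm lies outside the slab (half-thickness 0.0148 m). A symmetric pillbox spanning the full slab encloses Q_enc = ρ·d·A.
Flux = 2EA ⇒ E = |ρ|d/(2ε₀), independent of distance outside.
E = (3.00×10^-3)(0.0296)/(2·8.85×10^-12) = 5.02×10^6 N/C.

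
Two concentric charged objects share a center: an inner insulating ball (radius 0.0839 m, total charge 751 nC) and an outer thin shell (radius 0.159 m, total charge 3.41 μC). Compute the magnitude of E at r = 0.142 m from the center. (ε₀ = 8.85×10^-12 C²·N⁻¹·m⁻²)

Take a concentric spherical Gaussian surface of radius r = 0.142 m (between the bodies, 0.0839 m < r < 0.159 m).
Only the inner charge is enclosed; the outer shell contributes nothing inside itself. Q_enc = 751 nC = 7.51×10^-7 C.
Gauss's law: E·4πr² = Q_enc/ε₀.
E = |Q_enc|/(4πε₀r²) = (7.51e-7)/(4π·8.85×10^-12·(0.142)²) = 3.35×10^5 N/C.

E ≈ 3.35×10^5 N/C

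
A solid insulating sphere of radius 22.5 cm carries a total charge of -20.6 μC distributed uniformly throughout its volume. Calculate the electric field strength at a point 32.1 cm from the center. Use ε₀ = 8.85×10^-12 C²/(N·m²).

Use a concentric Gaussian sphere at r = 32.1 cm (r > R, so the entire charge is enclosed).
Q_enc = -20.6 μC = -2.06e-5 C.
By Gauss's law, ∮E·dA = E·4πr² = Q_enc/ε₀.
E = |Q_enc|/(4πε₀r²) = (2.06×10^-5)/(4π·8.85×10^-12·(0.321)²) = 1.80e6 N/C.

E ≈ 1.80×10^6 V/m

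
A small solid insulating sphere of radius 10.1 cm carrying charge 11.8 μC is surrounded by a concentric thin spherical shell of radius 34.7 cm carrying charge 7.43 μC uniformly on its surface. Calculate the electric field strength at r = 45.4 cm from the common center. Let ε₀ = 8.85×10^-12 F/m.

Symmetry ⇒ E = E(r) r̂. Gaussian sphere of radius r = 45.4 cm (r > 34.7 cm, enclosing both).
Q_enc = (11.8 μC) + (7.43 μC) = 1.923×10^-5 C.
Since E is radial and uniform over the Gaussian sphere, Φ = E·4πr² = Q_enc/ε₀.
E = |Q_enc|/(4πε₀r²) = (1.923e-5)/(4π·8.85×10^-12·(0.454)²) = 8.39e5 N/C.

8.39e5 N/C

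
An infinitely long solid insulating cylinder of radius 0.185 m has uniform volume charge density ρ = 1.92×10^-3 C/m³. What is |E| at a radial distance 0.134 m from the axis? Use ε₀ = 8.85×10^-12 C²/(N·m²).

Take a coaxial cylindrical Gaussian surface of radius r = 0.134 m and length L (r < R).
Enclosed charge per unit length: λ_enc = ρ·πr² = (1.92×10^-3)π(0.134)² = 1.083e-4 C/m.
By Gauss's law (flux through the curved wall only), E·2πrL = λ_enc L/ε₀.
E = |λ_enc|/(2πε₀r) = (1.083×10^-4)/(2π·8.85×10^-12·0.134) = 1.45e7 N/C.

E ≈ 1.45e7 N/C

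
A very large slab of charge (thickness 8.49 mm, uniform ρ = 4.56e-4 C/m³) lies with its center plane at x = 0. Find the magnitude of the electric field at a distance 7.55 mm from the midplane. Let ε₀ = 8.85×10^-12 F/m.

|E| = 2.19×10^5 V/m

The point |x| = 7.55 mm lies outside the slab (half-thickness 0.004245 m). A symmetric pillbox spanning the full slab encloses Q_enc = ρ·d·A.
Flux = 2EA ⇒ E = |ρ|d/(2ε₀), independent of distance outside.
E = (4.56×10^-4)(0.00849)/(2·8.85×10^-12) = 2.19×10^5 N/C.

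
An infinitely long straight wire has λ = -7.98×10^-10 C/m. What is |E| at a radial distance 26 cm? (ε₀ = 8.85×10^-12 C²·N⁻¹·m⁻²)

55.2 V/m

Choose a coaxial cylinder of radius r = 26 cm (arbitrary length L) as the Gaussian surface.
Q_enc = λL, so λ_enc = -7.98×10^-10 C/m.
Applying ∮E·dA = Q_enc/ε₀ with the end caps contributing no flux:
E = |λ_enc|/(2πε₀r) = (7.98×10^-10)/(2π·8.85×10^-12·0.26) = 55.2 N/C.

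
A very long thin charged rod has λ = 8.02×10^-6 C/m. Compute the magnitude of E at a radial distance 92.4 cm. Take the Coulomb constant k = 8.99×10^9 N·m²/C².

1.56×10^5 N/C

By cylindrical symmetry E is radial; use a coaxial Gaussian cylinder of radius 92.4 cm and length L.
Q_enc = λL, so λ_enc = 8.02×10^-6 C/m.
Since E is radial and uniform over the curved surface, Φ = E·2πrL = Q_enc/ε₀ = λ_enc L/ε₀.
E = 2k|λ_enc|/r = 2(8.99×10^9)(8.02×10^-6)/(0.924) = 1.56e5 N/C.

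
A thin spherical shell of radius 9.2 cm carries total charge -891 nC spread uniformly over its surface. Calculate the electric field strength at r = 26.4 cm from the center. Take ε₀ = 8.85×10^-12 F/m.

1.15×10^5 V/m

Symmetry ⇒ E = E(r) r̂. Gaussian sphere of radius r = 26.4 cm (r > 9.2 cm).
The entire shell is enclosed: Q_enc = -8.91e-7 C.
Applying ∮E·dA = Q_enc/ε₀ with Φ = E(4πr²):
E = |Q_enc|/(4πε₀r²) = (8.91×10^-7)/(4π·8.85×10^-12·(0.264)²) = 1.15×10^5 N/C.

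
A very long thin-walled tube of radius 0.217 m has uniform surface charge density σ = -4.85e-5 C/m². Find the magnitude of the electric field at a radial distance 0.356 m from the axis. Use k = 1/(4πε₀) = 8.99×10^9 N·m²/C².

By cylindrical symmetry E is radial; use a coaxial Gaussian cylinder of radius 0.356 m and length L (r > 0.217 m).
The whole shell is enclosed: λ_enc = σ·2πR = (-4.85×10^-5)·2π·(0.217) = -6.613×10^-5 C/m.
Gauss's law: E·2πrL = λ_enc L/ε₀.
E = 2k|λ_enc|/r = 2(8.99×10^9)(6.613×10^-5)/(0.356) = 3.34×10^6 N/C.

3.34e6 N/C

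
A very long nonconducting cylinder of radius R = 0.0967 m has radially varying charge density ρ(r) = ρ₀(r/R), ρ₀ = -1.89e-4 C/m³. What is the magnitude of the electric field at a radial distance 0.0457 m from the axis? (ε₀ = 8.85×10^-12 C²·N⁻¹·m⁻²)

Choose a coaxial cylinder of radius r = 0.0457 m (arbitrary length L) as the Gaussian surface (r < R).
Integrating ρ over the cross-section to radius r: λ_enc = (2πρ₀/R) ∫₀^r r'^2 dr' = 2πρ₀ r^3/(3·R) = -3.907×10^-7 C/m.
Gauss's law: E·2πrL = λ_enc L/ε₀.
E = |λ_enc|/(2πε₀r) = (3.907e-7)/(2π·8.85×10^-12·0.0457) = 1.54e5 N/C.

|E| ≈ 1.54e5 V/m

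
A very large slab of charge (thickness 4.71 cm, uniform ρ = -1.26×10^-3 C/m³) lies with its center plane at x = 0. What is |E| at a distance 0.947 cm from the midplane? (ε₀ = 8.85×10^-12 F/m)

|E| = 1.35×10^6 N/C

By symmetry E is perpendicular to the slab. A Gaussian pillbox from −0.947 cm to +0.947 cm (face area A) lies entirely within the slab.
Q_enc = ρ·(2x)·A and flux = 2EA, so 2EA = 2ρxA/ε₀ ⇒ E = |ρ|x/ε₀.
E = (1.26×10^-3)(0.00947)/(8.85×10^-12) = 1.35e6 N/C.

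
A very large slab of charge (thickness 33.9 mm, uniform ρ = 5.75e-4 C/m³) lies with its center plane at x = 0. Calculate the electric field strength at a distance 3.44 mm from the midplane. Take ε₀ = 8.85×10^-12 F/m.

E ≈ 2.24e5 N/C

By symmetry E is perpendicular to the slab. A Gaussian pillbox from −3.44 mm to +3.44 mm (face area A) lies entirely within the slab.
Q_enc = ρ·(2x)·A and flux = 2EA, so 2EA = 2ρxA/ε₀ ⇒ E = |ρ|x/ε₀.
E = (5.75×10^-4)(0.00344)/(8.85×10^-12) = 2.24×10^5 N/C.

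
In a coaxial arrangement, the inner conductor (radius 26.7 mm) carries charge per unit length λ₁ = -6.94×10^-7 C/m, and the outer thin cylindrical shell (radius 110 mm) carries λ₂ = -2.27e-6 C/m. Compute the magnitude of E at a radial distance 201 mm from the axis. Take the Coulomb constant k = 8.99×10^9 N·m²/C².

|E| ≈ 2.65×10^5 N/C

Take a coaxial cylindrical Gaussian surface of radius r = 201 mm and length L (r > 110 mm, enclosing both).
λ_enc = λ₁ + λ₂ = (-6.94×10^-7) + (-2.27×10^-6) = -2.964×10^-6 C/m.
Since E is radial and uniform over the curved surface, Φ = E·2πrL = Q_enc/ε₀ = λ_enc L/ε₀.
E = 2k|λ_enc|/r = 2(8.99×10^9)(2.964×10^-6)/(0.201) = 2.65×10^5 N/C.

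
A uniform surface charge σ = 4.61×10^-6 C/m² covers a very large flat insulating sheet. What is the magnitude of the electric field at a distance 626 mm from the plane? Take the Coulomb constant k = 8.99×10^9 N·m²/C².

E = 2.60e5 N/C

The symmetry is planar: E is normal to the sheet and the same magnitude on both sides. Take a pillbox straddling the sheet with end-cap area A.
Flux Φ = 2EA and Q_enc = σA, so 2EA = σA/ε₀ ⇒ E = |σ|/(2ε₀), independent of distance.
E = 2πk|σ| = 2π(8.99×10^9)(4.61e-6) = 2.60×10^5 N/C.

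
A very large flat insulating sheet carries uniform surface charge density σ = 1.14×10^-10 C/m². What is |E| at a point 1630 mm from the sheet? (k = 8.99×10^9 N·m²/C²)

E = 6.44 V/m

Choose a cylindrical pillbox piercing the sheet, end faces (area A) parallel to it.
Flux Φ = 2EA and Q_enc = σA, so 2EA = σA/ε₀ ⇒ E = |σ|/(2ε₀), independent of distance.
E = 2πk|σ| = 2π(8.99×10^9)(1.14×10^-10) = 6.44 N/C.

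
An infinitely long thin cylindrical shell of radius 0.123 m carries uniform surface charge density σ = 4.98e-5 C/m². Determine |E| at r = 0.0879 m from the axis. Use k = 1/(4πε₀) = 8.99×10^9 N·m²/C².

Take a coaxial cylindrical Gaussian surface of radius r = 0.0879 m and length L (r < 0.123 m, inside the shell).
No charge is enclosed, so Gauss's law gives E·2πrL = 0 ⇒ E = 0.

E = 0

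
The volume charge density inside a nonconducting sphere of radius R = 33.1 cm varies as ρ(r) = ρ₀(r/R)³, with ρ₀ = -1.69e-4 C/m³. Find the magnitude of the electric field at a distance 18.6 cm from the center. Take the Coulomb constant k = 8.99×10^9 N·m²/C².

By spherical symmetry E is radial; choose a Gaussian sphere of radius r = 18.6 cm (r < R).
Q_enc = ∫₀^r ρ(r')·4πr'² dr' = (4πρ₀/R³) ∫₀^r r'^5 dr' = 4πρ₀ r^6/(6·R³) = -4.041×10^-7 C.
By Gauss's law, ∮E·dA = E·4πr² = Q_enc/ε₀.
E = k|Q_enc|/r² = (8.99×10^9)(4.041×10^-7)/(0.186)² = 1.05e5 N/C.

1.05e5 N/C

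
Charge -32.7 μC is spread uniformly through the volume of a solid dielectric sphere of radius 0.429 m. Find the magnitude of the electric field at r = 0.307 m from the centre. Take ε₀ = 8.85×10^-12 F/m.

|E| ≈ 1.14×10^6 V/m

Use a concentric Gaussian sphere at r = 0.307 m (r < R).
Only the charge within r is enclosed: Q_enc = Q·(r/R)³ = (-32.7 μC)·(0.307 m/0.429 m)³ = -1.198e-5 C.
Since E is radial and uniform over the Gaussian sphere, Φ = E·4πr² = Q_enc/ε₀.
E = |Q_enc|/(4πε₀r²) = (1.198×10^-5)/(4π·8.85×10^-12·(0.307)²) = 1.14×10^6 N/C.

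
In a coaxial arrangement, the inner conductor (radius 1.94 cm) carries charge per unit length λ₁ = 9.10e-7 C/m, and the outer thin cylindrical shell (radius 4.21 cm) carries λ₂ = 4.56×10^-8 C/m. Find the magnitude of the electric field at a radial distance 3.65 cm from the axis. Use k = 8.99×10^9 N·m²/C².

Coaxial Gaussian cylinder, radius r = 3.65 cm, length L (between the conductors, 1.94 cm < r < 4.21 cm).
The shell at 4.21 cm lies outside the Gaussian surface, so λ_enc = λ₁ = 9.10e-7 C/m.
By Gauss's law (flux through the curved wall only), E·2πrL = λ_enc L/ε₀.
E = 2k|λ_enc|/r = 2(8.99×10^9)(9.10×10^-7)/(0.0365) = 4.48e5 N/C.

E = 4.48×10^5 V/m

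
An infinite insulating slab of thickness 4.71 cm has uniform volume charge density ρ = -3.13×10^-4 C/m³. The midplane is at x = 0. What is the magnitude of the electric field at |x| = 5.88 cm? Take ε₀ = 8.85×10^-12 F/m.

|E| = 8.33×10^5 N/C

The point |x| = 5.88 cm lies outside the slab (half-thickness 0.02355 m). A symmetric pillbox spanning the full slab encloses Q_enc = ρ·d·A.
Flux = 2EA ⇒ E = |ρ|d/(2ε₀), independent of distance outside.
E = (3.13×10^-4)(0.0471)/(2·8.85×10^-12) = 8.33×10^5 N/C.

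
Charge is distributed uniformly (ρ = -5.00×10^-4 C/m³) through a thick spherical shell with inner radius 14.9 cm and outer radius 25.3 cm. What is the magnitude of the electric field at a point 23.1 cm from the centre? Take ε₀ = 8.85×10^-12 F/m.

Use a concentric Gaussian sphere at r = 23.1 cm (within the shell material, 14.9 cm < r < 25.3 cm).
Only the shell between 14.9 cm and r is enclosed: Q_enc = ρ·(4π/3)(r³ − a³) = (-5.00×10^-4)·(4π/3)·((0.231)³ − (0.149)³) = -1.889×10^-5 C.
Gauss's law: E·4πr² = Q_enc/ε₀.
E = |Q_enc|/(4πε₀r²) = (1.889×10^-5)/(4π·8.85×10^-12·(0.231)²) = 3.18×10^6 N/C.

E = 3.18×10^6 V/m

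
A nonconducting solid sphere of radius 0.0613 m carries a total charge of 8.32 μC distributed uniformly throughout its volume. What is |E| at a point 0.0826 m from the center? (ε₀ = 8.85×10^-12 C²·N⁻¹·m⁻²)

By spherical symmetry E is radial; choose a Gaussian sphere of radius r = 0.0826 m (r > R, so the entire charge is enclosed).
Q_enc = 8.32 μC = 8.32e-6 C.
Gauss's law: E·4πr² = Q_enc/ε₀.
E = |Q_enc|/(4πε₀r²) = (8.32e-6)/(4π·8.85×10^-12·(0.0826)²) = 1.10×10^7 N/C.

1.10e7 V/m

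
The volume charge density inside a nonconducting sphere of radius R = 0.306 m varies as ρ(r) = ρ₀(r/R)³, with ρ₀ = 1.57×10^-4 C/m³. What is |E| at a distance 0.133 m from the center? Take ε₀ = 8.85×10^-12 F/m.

Symmetry ⇒ E = E(r) r̂. Gaussian sphere of radius r = 0.133 m (r < R).
Integrate the density: Q_enc = 4π ∫₀^r ρ₀(r'/R)^3 r'² dr' = 4πρ₀ r^6/(6·R³) = 6.352×10^-8 C.
Applying ∮E·dA = Q_enc/ε₀ with Φ = E(4πr²):
E = |Q_enc|/(4πε₀r²) = (6.352e-8)/(4π·8.85×10^-12·(0.133)²) = 3.23×10^4 N/C.

3.23×10^4 N/C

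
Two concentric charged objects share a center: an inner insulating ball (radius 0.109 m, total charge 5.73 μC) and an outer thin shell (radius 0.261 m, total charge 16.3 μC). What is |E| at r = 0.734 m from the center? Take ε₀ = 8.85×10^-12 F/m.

Take a concentric spherical Gaussian surface of radius r = 0.734 m (r > 0.261 m, enclosing both).
Q_enc = (5.73 μC) + (16.3 μC) = 2.203×10^-5 C.
Applying ∮E·dA = Q_enc/ε₀ with Φ = E(4πr²):
E = |Q_enc|/(4πε₀r²) = (2.203×10^-5)/(4π·8.85×10^-12·(0.734)²) = 3.68×10^5 N/C.

|E| ≈ 3.68e5 N/C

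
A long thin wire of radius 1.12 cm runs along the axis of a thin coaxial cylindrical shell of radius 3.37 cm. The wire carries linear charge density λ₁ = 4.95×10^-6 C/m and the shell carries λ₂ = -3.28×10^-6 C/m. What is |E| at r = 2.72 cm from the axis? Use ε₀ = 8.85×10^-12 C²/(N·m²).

|E| ≈ 3.27e6 N/C

Take a coaxial cylindrical Gaussian surface of radius r = 2.72 cm and length L (between the conductors, 1.12 cm < r < 3.37 cm).
Only the inner wire is enclosed; the outer shell contributes nothing inside itself. λ_enc = λ₁ = 4.95e-6 C/m.
Since E is radial and uniform over the curved surface, Φ = E·2πrL = Q_enc/ε₀ = λ_enc L/ε₀.
E = |λ_enc|/(2πε₀r) = (4.95×10^-6)/(2π·8.85×10^-12·0.0272) = 3.27×10^6 N/C.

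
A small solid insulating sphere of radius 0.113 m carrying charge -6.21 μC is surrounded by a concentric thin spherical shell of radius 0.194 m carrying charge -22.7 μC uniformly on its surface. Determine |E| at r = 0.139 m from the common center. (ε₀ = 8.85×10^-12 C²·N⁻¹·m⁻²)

|E| ≈ 2.89×10^6 V/m

Use a concentric Gaussian sphere at r = 0.139 m (between the bodies, 0.113 m < r < 0.194 m).
The shell at 0.194 m lies outside the Gaussian surface, so Q_enc = -6.21 μC = -6.21e-6 C.
Applying ∮E·dA = Q_enc/ε₀ with Φ = E(4πr²):
E = |Q_enc|/(4πε₀r²) = (6.21×10^-6)/(4π·8.85×10^-12·(0.139)²) = 2.89×10^6 N/C.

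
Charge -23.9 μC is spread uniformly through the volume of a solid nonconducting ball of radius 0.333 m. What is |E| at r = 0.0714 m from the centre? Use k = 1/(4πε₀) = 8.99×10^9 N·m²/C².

E = 4.15×10^5 V/m

Symmetry ⇒ E = E(r) r̂. Gaussian sphere of radius r = 0.0714 m (r < R).
For a uniform sphere the enclosed fraction is (r/R)³, so Q_enc = (-23.9 μC)(0.0714/0.333)³ = -2.356×10^-7 C.
Applying ∮E·dA = Q_enc/ε₀ with Φ = E(4πr²):
E = k|Q_enc|/r² = (8.99×10^9)(2.356×10^-7)/(0.0714)² = 4.15×10^5 N/C.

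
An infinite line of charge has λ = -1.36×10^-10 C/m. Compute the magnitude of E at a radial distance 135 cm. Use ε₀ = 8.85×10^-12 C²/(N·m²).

|E| ≈ 1.81 N/C

By cylindrical symmetry E is radial; use a coaxial Gaussian cylinder of radius 135 cm and length L.
Q_enc = λL, so λ_enc = -1.36e-10 C/m.
By Gauss's law (flux through the curved wall only), E·2πrL = λ_enc L/ε₀.
E = |λ_enc|/(2πε₀r) = (1.36e-10)/(2π·8.85×10^-12·1.35) = 1.81 N/C.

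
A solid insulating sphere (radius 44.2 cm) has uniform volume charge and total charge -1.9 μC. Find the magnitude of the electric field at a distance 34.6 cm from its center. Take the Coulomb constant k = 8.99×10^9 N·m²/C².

By spherical symmetry E is radial; choose a Gaussian sphere of radius r = 34.6 cm (r < R).
Only the charge within r is enclosed: Q_enc = Q·(r/R)³ = (-1.9 μC)·(34.6 cm/44.2 cm)³ = -9.114×10^-7 C.
Gauss's law: E·4πr² = Q_enc/ε₀.
E = k|Q_enc|/r² = (8.99×10^9)(9.114e-7)/(0.346)² = 6.84×10^4 N/C.

|E| = 6.84×10^4 N/C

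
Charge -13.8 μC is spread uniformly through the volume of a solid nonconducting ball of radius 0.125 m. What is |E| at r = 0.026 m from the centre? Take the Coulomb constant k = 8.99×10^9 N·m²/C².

Use a concentric Gaussian sphere at r = 0.026 m (r < R).
For a uniform sphere the enclosed fraction is (r/R)³, so Q_enc = (-13.8 μC)(0.026/0.125)³ = -1.242e-7 C.
Since E is radial and uniform over the Gaussian sphere, Φ = E·4πr² = Q_enc/ε₀.
E = k|Q_enc|/r² = (8.99×10^9)(1.242e-7)/(0.026)² = 1.65e6 N/C.

|E| ≈ 1.65×10^6 N/C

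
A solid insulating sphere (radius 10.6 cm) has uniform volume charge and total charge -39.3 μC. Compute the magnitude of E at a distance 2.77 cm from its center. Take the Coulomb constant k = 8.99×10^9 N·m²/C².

E ≈ 8.22×10^6 N/C

Take a concentric spherical Gaussian surface of radius r = 2.77 cm (r < R).
Only the charge within r is enclosed: Q_enc = Q·(r/R)³ = (-39.3 μC)·(2.77 cm/10.6 cm)³ = -7.013×10^-7 C.
Applying ∮E·dA = Q_enc/ε₀ with Φ = E(4πr²):
E = k|Q_enc|/r² = (8.99×10^9)(7.013×10^-7)/(0.0277)² = 8.22×10^6 N/C.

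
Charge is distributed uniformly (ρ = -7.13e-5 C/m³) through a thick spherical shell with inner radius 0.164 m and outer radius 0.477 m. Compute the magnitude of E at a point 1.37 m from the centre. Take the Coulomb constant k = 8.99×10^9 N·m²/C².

Take a concentric spherical Gaussian surface of radius r = 1.37 m (r > 0.477 m, enclosing the whole shell).
Q_enc = ρ·(4π/3)(b³ − a³) = (-7.13×10^-5)·(4π/3)·((0.477)³ − (0.164)³) = -3.11e-5 C.
Since E is radial and uniform over the Gaussian sphere, Φ = E·4πr² = Q_enc/ε₀.
E = k|Q_enc|/r² = (8.99×10^9)(3.11e-5)/(1.37)² = 1.49e5 N/C.

E = 1.49×10^5 N/C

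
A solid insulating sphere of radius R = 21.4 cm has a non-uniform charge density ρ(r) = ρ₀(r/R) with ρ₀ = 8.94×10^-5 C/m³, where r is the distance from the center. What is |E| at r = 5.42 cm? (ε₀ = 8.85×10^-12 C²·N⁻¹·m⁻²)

E = 3.47×10^4 N/C

Use a concentric Gaussian sphere at r = 5.42 cm (r < R).
Q_enc = ∫₀^r ρ(r')·4πr'² dr' = (4πρ₀/R) ∫₀^r r'^3 dr' = 4πρ₀ r^4/(4·R) = 1.133×10^-8 C.
Since E is radial and uniform over the Gaussian sphere, Φ = E·4πr² = Q_enc/ε₀.
E = |Q_enc|/(4πε₀r²) = (1.133×10^-8)/(4π·8.85×10^-12·(0.0542)²) = 3.47×10^4 N/C.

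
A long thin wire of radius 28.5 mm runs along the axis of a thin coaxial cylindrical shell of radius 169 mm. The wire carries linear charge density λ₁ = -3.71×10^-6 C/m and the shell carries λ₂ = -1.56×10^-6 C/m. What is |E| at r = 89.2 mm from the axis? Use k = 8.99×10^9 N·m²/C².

E = 7.48×10^5 N/C

Take a coaxial cylindrical Gaussian surface of radius r = 89.2 mm and length L (between the conductors, 28.5 mm < r < 169 mm).
Only the inner wire is enclosed; the outer shell contributes nothing inside itself. λ_enc = λ₁ = -3.71×10^-6 C/m.
Since E is radial and uniform over the curved surface, Φ = E·2πrL = Q_enc/ε₀ = λ_enc L/ε₀.
E = 2k|λ_enc|/r = 2(8.99×10^9)(3.71e-6)/(0.0892) = 7.48e5 N/C.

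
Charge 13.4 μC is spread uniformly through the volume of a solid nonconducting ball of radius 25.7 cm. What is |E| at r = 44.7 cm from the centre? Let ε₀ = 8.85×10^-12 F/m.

Symmetry ⇒ E = E(r) r̂. Gaussian sphere of radius r = 44.7 cm (r > R, so the entire charge is enclosed).
Q_enc = 13.4 μC = 1.34e-5 C.
Applying ∮E·dA = Q_enc/ε₀ with Φ = E(4πr²):
E = |Q_enc|/(4πε₀r²) = (1.34e-5)/(4π·8.85×10^-12·(0.447)²) = 6.03×10^5 N/C.

E = 6.03e5 V/m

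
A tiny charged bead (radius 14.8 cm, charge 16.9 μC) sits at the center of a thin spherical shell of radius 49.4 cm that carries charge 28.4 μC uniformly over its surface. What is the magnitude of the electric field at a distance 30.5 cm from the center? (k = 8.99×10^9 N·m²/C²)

|E| = 1.63×10^6 V/m

Symmetry ⇒ E = E(r) r̂. Gaussian sphere of radius r = 30.5 cm (between the bodies, 14.8 cm < r < 49.4 cm).
Only the inner charge is enclosed; the outer shell contributes nothing inside itself. Q_enc = 16.9 μC = 1.69×10^-5 C.
Gauss's law: E·4πr² = Q_enc/ε₀.
E = k|Q_enc|/r² = (8.99×10^9)(1.69×10^-5)/(0.305)² = 1.63e6 N/C.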